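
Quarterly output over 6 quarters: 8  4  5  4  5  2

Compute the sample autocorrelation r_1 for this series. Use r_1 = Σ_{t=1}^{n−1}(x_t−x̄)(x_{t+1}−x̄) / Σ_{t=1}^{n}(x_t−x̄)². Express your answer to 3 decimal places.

-0.195

Mean x̄ = (8 + 4 + 5 + 4 + 5 + 2)/6 = 4.6667
Deviations from mean: 3.3333, -0.6667, 0.3333, -0.6667, 0.3333, -2.6667
Σ(x_t−x̄)(x_{t+1}−x̄) = (-2.2222) + (-0.2222) + (-0.2222) + (-0.2222) + (-0.8889) = -3.7778
Denominator Σ(x_t−x̄)² = 19.3333
r_1 = -3.7778 / 19.3333 = -0.195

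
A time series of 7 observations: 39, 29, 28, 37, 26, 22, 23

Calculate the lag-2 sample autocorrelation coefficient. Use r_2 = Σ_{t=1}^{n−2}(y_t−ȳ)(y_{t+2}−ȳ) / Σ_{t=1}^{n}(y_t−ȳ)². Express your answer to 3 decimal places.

-0.176

Mean ȳ = (39 + 29 + 28 + 37 + 26 + 22 + 23)/7 = 29.1429
Deviations from mean: 9.8571, -0.1429, -1.1429, 7.8571, -3.1429, -7.1429, -6.1429
Numerator Σ_{t=1}^{5}(y_t−ȳ)(y_{t+2}−ȳ) = -45.6122
Denominator Σ(y_t−ȳ)² = 258.8571
r_2 = -45.6122 / 258.8571 = -0.176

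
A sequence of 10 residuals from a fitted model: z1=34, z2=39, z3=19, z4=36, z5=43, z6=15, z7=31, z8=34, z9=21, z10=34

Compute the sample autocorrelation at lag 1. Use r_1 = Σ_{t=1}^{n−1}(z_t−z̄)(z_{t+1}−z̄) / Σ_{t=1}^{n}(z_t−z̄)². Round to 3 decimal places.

Mean z̄ = (34 + 39 + 19 + 36 + 43 + 15 + 31 + 34 + 21 + 34)/10 = 30.6000
Numerator Σ_{t=1}^{9}(z_t−z̄)(z_{t+1}−z̄) = -328.1600
Denominator Σ(z_t−z̄)² = 758.4000
r_1 = -328.1600 / 758.4000 = -0.433

-0.433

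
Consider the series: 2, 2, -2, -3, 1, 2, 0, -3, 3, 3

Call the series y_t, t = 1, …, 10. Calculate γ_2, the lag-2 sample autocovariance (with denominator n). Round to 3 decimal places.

-3.100

Mean ȳ = (2 + 2 − 2 − 3 + 1 + 2 + 0 − 3 + 3 + 3)/10 = 0.5000
Σ_{t=1}^{8}(y_t−ȳ)(y_{t+2}−ȳ) = -31.0000
γ_2 = -31.0000 / 10 = -3.100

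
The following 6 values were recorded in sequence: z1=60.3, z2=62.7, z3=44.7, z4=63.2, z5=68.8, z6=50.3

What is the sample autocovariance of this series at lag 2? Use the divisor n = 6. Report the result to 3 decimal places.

Mean z̄ = (60.3 + 62.7 + 44.7 + 63.2 + 68.8 + 50.3)/6 = 58.3333
Σ_{t=1}^{4}(z_t−z̄)(z_{t+2}−z̄) = -187.3522
γ_2 = -187.3522 / 6 = -31.225

-31.225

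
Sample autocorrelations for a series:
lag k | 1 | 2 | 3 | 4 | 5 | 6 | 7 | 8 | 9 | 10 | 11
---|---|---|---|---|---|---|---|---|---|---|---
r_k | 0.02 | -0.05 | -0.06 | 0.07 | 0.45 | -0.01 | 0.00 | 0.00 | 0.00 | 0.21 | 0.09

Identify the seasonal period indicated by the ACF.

5

The largest autocorrelation is r_5 = 0.45, with a weaker echo at lag 10 (0.21); the remaining lags stay at or below 0.09.
The dominant spike at lag 5 indicates a seasonal period of 5.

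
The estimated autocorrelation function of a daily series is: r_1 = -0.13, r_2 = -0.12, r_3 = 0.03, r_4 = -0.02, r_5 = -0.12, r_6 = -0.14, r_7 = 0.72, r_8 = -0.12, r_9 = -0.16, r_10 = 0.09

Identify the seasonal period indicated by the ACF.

7

The largest autocorrelation is r_7 = 0.72; the remaining lags stay at or below 0.09.
The dominant spike at lag 7 indicates a seasonal period of 7.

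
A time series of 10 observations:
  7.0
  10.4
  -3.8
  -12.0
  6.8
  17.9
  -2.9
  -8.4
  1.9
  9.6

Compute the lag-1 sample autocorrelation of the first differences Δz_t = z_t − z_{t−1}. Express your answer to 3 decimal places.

First differences Δz: 3.4, -14.2, -8.2, 18.8, 11.1, -20.8, -5.5, 10.3, 7.7
Mean of differences = 0.2889
Numerator Σ(Δz_t−Δz̄)(Δz_{t+1}−Δz̄) = 31.2321
Denominator Σ(Δz_t−Δz̄)² = 1384.6089
r_1(Δz) = 31.2321 / 1384.6089 = 0.023

0.023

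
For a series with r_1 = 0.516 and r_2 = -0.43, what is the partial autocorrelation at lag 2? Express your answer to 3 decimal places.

-0.949

φ_{22} = (r_2 − r_1²) / (1 − r_1²)
r_1² = (0.516)² = 0.266256
Numerator = -0.43 − 0.2663 = -0.6963; denominator = 1 − 0.2663 = 0.7337
φ_{22} = -0.6963 / 0.7337 = -0.949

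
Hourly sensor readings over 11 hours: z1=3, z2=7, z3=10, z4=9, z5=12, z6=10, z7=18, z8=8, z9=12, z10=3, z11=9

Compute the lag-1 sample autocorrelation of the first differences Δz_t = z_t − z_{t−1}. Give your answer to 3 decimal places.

First differences Δz: 4, 3, -1, 3, -2, 8, -10, 4, -9, 6
Mean of differences = 0.6000
Numerator Σ(Δz_t−Δz̄)(Δz_{t+1}−Δz̄) = -223.9600
Denominator Σ(Δz_t−Δz̄)² = 332.4000
r_1(Δz) = -223.9600 / 332.4000 = -0.674

-0.674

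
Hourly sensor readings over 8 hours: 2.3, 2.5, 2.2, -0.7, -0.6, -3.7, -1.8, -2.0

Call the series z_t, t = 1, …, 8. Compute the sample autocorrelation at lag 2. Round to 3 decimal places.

0.327

Mean z̄ = (2.3 + 2.5 + 2.2 − 0.7 − 0.6 − 3.7 − 1.8 − 2.0)/8 = -0.2250
Deviations from mean: 2.5250, 2.7250, 2.4250, -0.4750, -0.3750, -3.4750, -1.5750, -1.7750
Σ(z_t−z̄)(z_{t+2}−z̄) = (6.1231) + (-1.2944) + (-0.9094) + (1.6506) + (0.5906) + (6.1681) = 12.3288
Denominator Σ(z_t−z̄)² = 37.7550
r_2 = 12.3288 / 37.7550 = 0.327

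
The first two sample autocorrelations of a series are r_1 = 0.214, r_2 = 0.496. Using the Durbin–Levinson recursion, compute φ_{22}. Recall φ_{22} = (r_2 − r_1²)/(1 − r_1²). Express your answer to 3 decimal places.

φ_{22} = (r_2 − r_1²) / (1 − r_1²)
r_1² = (0.214)² = 0.045796
Numerator = 0.496 − 0.0458 = 0.4502; denominator = 1 − 0.0458 = 0.9542
φ_{22} = 0.4502 / 0.9542 = 0.472

0.472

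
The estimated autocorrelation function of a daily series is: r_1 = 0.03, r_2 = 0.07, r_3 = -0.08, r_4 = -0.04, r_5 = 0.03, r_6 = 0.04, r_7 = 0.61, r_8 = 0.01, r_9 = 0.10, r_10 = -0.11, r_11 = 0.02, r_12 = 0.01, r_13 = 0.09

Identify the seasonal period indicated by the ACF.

The largest autocorrelation is r_7 = 0.61; the remaining lags stay at or below 0.10.
The dominant spike at lag 7 indicates a seasonal period of 7.

7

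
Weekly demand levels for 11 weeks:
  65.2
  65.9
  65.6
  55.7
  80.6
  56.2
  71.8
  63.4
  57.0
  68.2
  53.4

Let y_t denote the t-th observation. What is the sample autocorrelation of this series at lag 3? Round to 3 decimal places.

0.044

Mean ȳ = (65.2 + 65.9 + 65.6 + 55.7 + 80.6 + 56.2 + 71.8 + 63.4 + 57.0 + 68.2 + 53.4)/11 = 63.9091
Numerator Σ_{t=1}^{8}(y_t−ȳ)(y_{t+3}−ȳ) = 28.7952
Denominator Σ(y_t−ȳ)² = 653.0091
r_3 = 28.7952 / 653.0091 = 0.044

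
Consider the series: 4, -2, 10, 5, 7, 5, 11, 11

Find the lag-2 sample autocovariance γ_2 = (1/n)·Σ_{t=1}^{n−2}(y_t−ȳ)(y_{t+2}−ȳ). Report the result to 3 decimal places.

Mean ȳ = (4 − 2 + 10 + 5 + 7 + 5 + 11 + 11)/8 = 6.3750
Σ_{t=1}^{6}(y_t−ȳ)(y_{t+2}−ȳ) = 3.5938
γ_2 = 3.5938 / 8 = 0.449

0.449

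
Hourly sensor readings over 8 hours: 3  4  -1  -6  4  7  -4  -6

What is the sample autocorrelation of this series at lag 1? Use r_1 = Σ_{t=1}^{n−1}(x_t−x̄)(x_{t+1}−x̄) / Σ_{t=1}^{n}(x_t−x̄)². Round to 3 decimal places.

Mean x̄ = (3 + 4 − 1 − 6 + 4 + 7 − 4 − 6)/8 = 0.1250
Numerator Σ_{t=1}^{7}(x_t−x̄)(x_{t+1}−x̄) = 13.4844
Denominator Σ(x_t−x̄)² = 178.8750
r_1 = 13.4844 / 178.8750 = 0.075

0.075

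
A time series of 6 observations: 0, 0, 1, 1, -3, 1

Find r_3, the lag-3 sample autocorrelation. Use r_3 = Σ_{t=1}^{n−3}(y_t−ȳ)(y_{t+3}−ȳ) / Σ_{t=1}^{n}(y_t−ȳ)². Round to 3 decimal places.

Mean ȳ = (0 + 0 + 1 + 1 − 3 + 1)/6 = 0.0000
Numerator Σ_{t=1}^{3}(y_t−ȳ)(y_{t+3}−ȳ) = 1.0000
Denominator Σ(y_t−ȳ)² = 12.0000
r_3 = 1.0000 / 12.0000 = 0.083

0.083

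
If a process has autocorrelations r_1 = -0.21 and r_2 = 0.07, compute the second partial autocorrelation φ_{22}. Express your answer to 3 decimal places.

0.027

φ_{22} = (r_2 − r_1²) / (1 − r_1²)
r_1² = (-0.21)² = 0.0441
Numerator = 0.07 − 0.0441 = 0.0259; denominator = 1 − 0.0441 = 0.9559
φ_{22} = 0.0259 / 0.9559 = 0.027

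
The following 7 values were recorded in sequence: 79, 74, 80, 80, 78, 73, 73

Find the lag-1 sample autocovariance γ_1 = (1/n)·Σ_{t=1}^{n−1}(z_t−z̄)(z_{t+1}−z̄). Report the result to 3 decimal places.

Mean z̄ = (79 + 74 + 80 + 80 + 78 + 73 + 73)/7 = 76.7143
Σ_{t=1}^{6}(z_t−z̄)(z_{t+1}−z̄) = 8.9184
γ_1 = 8.9184 / 7 = 1.274

1.274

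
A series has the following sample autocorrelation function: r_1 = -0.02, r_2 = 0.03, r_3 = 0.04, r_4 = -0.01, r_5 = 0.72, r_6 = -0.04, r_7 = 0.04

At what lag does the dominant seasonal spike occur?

The largest autocorrelation is r_5 = 0.72; the remaining lags stay at or below 0.04.
The dominant spike at lag 5 indicates a seasonal period of 5.

5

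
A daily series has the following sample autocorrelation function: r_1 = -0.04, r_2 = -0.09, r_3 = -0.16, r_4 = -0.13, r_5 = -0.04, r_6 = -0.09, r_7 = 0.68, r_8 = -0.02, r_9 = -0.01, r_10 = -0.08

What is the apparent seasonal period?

The largest autocorrelation is r_7 = 0.68; the remaining lags stay at or below -0.01.
The dominant spike at lag 7 indicates a seasonal period of 7.

7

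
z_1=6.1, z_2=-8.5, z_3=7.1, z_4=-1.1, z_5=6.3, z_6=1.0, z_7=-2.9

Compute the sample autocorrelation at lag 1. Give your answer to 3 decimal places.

Mean z̄ = (6.1 − 8.5 + 7.1 − 1.1 + 6.3 + 1.0 − 2.9)/7 = 1.1429
Σ(z_t−z̄)(z_{t+1}−z̄) = (-47.8010) + (-57.4439) + (-13.3610) + (-11.5667) + (-0.7367) + (0.5776) = -130.3318
Denominator Σ(z_t−z̄)² = 201.0371
r_1 = -130.3318 / 201.0371 = -0.648

-0.648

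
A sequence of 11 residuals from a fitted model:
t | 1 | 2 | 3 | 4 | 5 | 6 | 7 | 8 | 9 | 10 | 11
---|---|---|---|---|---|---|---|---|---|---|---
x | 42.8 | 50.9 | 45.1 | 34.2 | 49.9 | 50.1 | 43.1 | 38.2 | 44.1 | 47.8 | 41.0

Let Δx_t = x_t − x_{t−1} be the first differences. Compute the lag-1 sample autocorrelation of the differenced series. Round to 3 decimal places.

First differences Δx: 8.1, -5.8, -10.9, 15.7, 0.2, -7.0, -4.9, 5.9, 3.7, -6.8
Mean of differences = -0.1800
Numerator Σ(Δx_t−Δx̄)(Δx_{t+1}−Δx̄) = -151.6804
Denominator Σ(Δx_t−Δx̄)² = 632.0160
r_1(Δx) = -151.6804 / 632.0160 = -0.240

-0.240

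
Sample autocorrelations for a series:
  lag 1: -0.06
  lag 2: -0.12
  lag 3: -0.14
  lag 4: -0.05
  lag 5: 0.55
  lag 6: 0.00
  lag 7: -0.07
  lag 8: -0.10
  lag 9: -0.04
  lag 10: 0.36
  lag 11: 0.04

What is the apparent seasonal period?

The largest autocorrelation is r_5 = 0.55, with a weaker echo at lag 10 (0.36); the remaining lags stay at or below 0.04.
The dominant spike at lag 5 indicates a seasonal period of 5.

5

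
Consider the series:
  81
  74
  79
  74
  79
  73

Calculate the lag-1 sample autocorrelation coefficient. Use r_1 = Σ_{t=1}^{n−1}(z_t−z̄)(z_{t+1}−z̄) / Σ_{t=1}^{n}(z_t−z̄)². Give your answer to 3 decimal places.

-0.676

Mean z̄ = (81 + 74 + 79 + 74 + 79 + 73)/6 = 76.6667
Deviations from mean: 4.3333, -2.6667, 2.3333, -2.6667, 2.3333, -3.6667
Numerator Σ_{t=1}^{5}(z_t−z̄)(z_{t+1}−z̄) = -38.7778
Denominator Σ(z_t−z̄)² = 57.3333
r_1 = -38.7778 / 57.3333 = -0.676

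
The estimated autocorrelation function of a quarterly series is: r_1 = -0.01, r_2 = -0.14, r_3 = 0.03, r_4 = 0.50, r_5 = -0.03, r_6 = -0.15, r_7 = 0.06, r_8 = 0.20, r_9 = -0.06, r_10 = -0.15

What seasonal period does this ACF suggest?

4

The largest autocorrelation is r_4 = 0.50, with a weaker echo at lag 8 (0.20); the remaining lags stay at or below 0.06.
The dominant spike at lag 4 indicates a seasonal period of 4.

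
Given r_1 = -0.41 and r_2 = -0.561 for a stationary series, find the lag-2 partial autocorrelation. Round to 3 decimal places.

-0.876

φ_{22} = (r_2 − r_1²) / (1 − r_1²)
r_1² = (-0.41)² = 0.1681
Numerator = -0.561 − 0.1681 = -0.7291; denominator = 1 − 0.1681 = 0.8319
φ_{22} = -0.7291 / 0.8319 = -0.876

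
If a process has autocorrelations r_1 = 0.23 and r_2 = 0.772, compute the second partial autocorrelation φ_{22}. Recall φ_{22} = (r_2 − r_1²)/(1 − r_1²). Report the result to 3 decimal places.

0.759

φ_{22} = (r_2 − r_1²) / (1 − r_1²)
r_1² = (0.23)² = 0.0529
Numerator = 0.772 − 0.0529 = 0.7191; denominator = 1 − 0.0529 = 0.9471
φ_{22} = 0.7191 / 0.9471 = 0.759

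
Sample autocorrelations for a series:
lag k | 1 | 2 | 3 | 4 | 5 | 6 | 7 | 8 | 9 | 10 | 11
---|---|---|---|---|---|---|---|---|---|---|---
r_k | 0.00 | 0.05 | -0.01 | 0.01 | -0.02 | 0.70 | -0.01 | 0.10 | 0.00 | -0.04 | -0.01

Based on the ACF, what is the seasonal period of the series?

6

The largest autocorrelation is r_6 = 0.70; the remaining lags stay at or below 0.10.
The dominant spike at lag 6 indicates a seasonal period of 6.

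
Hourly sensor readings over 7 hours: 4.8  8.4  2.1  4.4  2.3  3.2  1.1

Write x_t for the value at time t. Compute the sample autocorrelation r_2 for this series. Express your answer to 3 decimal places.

Mean x̄ = (4.8 + 8.4 + 2.1 + 4.4 + 2.3 + 3.2 + 1.1)/7 = 3.7571
Deviations from mean: 1.0429, 4.6429, -1.6571, 0.6429, -1.4571, -0.5571, -2.6571
Numerator Σ_{t=1}^{5}(x_t−x̄)(x_{t+2}−x̄) = 7.1849
Denominator Σ(x_t−x̄)² = 35.2971
r_2 = 7.1849 / 35.2971 = 0.204

0.204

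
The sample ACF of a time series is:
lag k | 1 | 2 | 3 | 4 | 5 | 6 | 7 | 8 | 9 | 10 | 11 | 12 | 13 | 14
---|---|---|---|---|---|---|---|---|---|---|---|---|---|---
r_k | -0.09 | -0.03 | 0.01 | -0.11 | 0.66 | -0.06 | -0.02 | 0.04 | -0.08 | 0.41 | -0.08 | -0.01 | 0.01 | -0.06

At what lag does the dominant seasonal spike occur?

The largest autocorrelation is r_5 = 0.66, with a weaker echo at lag 10 (0.41); the remaining lags stay at or below 0.04.
The dominant spike at lag 5 indicates a seasonal period of 5.

5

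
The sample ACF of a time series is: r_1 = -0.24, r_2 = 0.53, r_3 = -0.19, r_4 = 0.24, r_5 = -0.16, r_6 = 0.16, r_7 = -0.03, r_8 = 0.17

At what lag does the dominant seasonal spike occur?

2

The largest autocorrelation is r_2 = 0.53, with weaker echoes at lags 4 (0.24), 6 (0.16) and 8 (0.17); the remaining lags stay at or below -0.03.
The dominant spike at lag 2 indicates a seasonal period of 2.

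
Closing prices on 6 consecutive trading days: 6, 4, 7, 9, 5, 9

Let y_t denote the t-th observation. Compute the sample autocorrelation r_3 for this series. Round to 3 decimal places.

Mean ȳ = (6 + 4 + 7 + 9 + 5 + 9)/6 = 6.6667
Deviations from mean: -0.6667, -2.6667, 0.3333, 2.3333, -1.6667, 2.3333
Numerator Σ_{t=1}^{3}(y_t−ȳ)(y_{t+3}−ȳ) = 3.6667
Denominator Σ(y_t−ȳ)² = 21.3333
r_3 = 3.6667 / 21.3333 = 0.172

0.172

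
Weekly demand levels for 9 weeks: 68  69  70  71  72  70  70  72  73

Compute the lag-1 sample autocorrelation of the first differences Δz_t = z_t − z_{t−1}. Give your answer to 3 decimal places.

First differences Δz: 1, 1, 1, 1, -2, 0, 2, 1
Mean of differences = 0.6250
Numerator Σ(Δz_t−Δz̄)(Δz_{t+1}−Δz̄) = 0.7344
Denominator Σ(Δz_t−Δz̄)² = 9.8750
r_1(Δz) = 0.7344 / 9.8750 = 0.074

0.074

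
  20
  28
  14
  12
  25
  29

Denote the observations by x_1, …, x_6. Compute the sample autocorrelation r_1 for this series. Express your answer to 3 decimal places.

0.018

Mean x̄ = (20 + 28 + 14 + 12 + 25 + 29)/6 = 21.3333
Deviations from mean: -1.3333, 6.6667, -7.3333, -9.3333, 3.6667, 7.6667
Σ(x_t−x̄)(x_{t+1}−x̄) = (-8.8889) + (-48.8889) + (68.4444) + (-34.2222) + (28.1111) = 4.5556
Denominator Σ(x_t−x̄)² = 259.3333
r_1 = 4.5556 / 259.3333 = 0.018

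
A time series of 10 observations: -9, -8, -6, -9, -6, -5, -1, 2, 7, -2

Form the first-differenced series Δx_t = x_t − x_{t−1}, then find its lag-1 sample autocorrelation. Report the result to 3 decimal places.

-0.243

First differences Δx: 1, 2, -3, 3, 1, 4, 3, 5, -9
Mean of differences = 0.7778
Numerator Σ(Δx_t−Δx̄)(Δx_{t+1}−Δx̄) = -36.2716
Denominator Σ(Δx_t−Δx̄)² = 149.5556
r_1(Δx) = -36.2716 / 149.5556 = -0.243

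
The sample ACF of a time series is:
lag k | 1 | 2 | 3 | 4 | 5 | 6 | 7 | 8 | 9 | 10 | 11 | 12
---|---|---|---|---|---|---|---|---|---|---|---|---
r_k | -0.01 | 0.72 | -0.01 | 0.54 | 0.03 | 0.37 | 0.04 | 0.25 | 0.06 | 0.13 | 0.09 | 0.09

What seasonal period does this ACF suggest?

The largest autocorrelation is r_2 = 0.72, with weaker echoes at lags 4 (0.54), 6 (0.37) and 8 (0.25); the remaining lags stay at or below 0.13.
The dominant spike at lag 2 indicates a seasonal period of 2.

2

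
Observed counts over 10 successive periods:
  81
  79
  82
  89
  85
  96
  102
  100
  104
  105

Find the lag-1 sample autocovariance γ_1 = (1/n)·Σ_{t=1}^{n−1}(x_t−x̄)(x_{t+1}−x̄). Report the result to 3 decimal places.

66.761

Mean x̄ = (81 + 79 + 82 + 89 + 85 + 96 + 102 + 100 + 104 + 105)/10 = 92.3000
Σ_{t=1}^{9}(x_t−x̄)(x_{t+1}−x̄) = 667.6100
γ_1 = 667.6100 / 10 = 66.761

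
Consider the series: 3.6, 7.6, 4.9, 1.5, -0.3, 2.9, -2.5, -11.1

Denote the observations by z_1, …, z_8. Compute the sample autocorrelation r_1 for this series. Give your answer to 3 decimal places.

Mean z̄ = (3.6 + 7.6 + 4.9 + 1.5 − 0.3 + 2.9 − 2.5 − 11.1)/8 = 0.8250
Deviations from mean: 2.7750, 6.7750, 4.0750, 0.6750, -1.1250, 2.0750, -3.3250, -11.9250
Σ(z_t−z̄)(z_{t+1}−z̄) = (18.8006) + (27.6081) + (2.7506) + (-0.7594) + (-2.3344) + (-6.8994) + (39.6506) = 78.8169
Denominator Σ(z_t−z̄)² = 229.4950
r_1 = 78.8169 / 229.4950 = 0.343

0.343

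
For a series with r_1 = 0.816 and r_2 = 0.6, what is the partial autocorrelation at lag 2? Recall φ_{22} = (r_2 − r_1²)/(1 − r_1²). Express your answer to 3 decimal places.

-0.197

φ_{22} = (r_2 − r_1²) / (1 − r_1²)
r_1² = (0.816)² = 0.665856
Numerator = 0.6 − 0.6659 = -0.0659; denominator = 1 − 0.6659 = 0.3341
φ_{22} = -0.0659 / 0.3341 = -0.197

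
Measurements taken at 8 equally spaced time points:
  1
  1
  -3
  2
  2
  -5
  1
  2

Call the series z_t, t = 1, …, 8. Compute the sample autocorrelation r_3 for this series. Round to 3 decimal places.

0.500

Mean z̄ = (1 + 1 − 3 + 2 + 2 − 5 + 1 + 2)/8 = 0.1250
Deviations from mean: 0.8750, 0.8750, -3.1250, 1.8750, 1.8750, -5.1250, 0.8750, 1.8750
Σ(z_t−z̄)(z_{t+3}−z̄) = (1.6406) + (1.6406) + (16.0156) + (1.6406) + (3.5156) = 24.4531
Denominator Σ(z_t−z̄)² = 48.8750
r_3 = 24.4531 / 48.8750 = 0.500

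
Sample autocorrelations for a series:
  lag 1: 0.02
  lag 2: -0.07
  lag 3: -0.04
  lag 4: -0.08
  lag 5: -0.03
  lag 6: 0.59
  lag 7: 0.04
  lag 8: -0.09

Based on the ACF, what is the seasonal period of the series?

6

The largest autocorrelation is r_6 = 0.59; the remaining lags stay at or below 0.04.
The dominant spike at lag 6 indicates a seasonal period of 6.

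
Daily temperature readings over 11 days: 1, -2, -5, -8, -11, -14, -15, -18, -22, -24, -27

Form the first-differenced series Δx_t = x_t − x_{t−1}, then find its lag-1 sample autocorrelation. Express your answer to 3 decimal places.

-0.257

First differences Δx: -3, -3, -3, -3, -3, -1, -3, -4, -2, -3
Mean of differences = -2.8000
Numerator Σ(Δx_t−Δx̄)(Δx_{t+1}−Δx̄) = -1.4400
Denominator Σ(Δx_t−Δx̄)² = 5.6000
r_1(Δx) = -1.4400 / 5.6000 = -0.257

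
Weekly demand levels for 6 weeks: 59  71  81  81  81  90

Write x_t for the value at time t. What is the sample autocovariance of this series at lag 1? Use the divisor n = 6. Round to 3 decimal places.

27.829

Mean x̄ = (59 + 71 + 81 + 81 + 81 + 90)/6 = 77.1667
Deviations: -18.1667, -6.1667, 3.8333, 3.8333, 3.8333, 12.8333
Σ_{t=1}^{5}(x_t−x̄)(x_{t+1}−x̄) = 166.9722
γ_1 = 166.9722 / 6 = 27.829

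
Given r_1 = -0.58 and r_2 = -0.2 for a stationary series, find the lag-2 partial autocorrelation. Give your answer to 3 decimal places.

-0.808

φ_{22} = (r_2 − r_1²) / (1 − r_1²)
r_1² = (-0.58)² = 0.3364
Numerator = -0.2 − 0.3364 = -0.5364; denominator = 1 − 0.3364 = 0.6636
φ_{22} = -0.5364 / 0.6636 = -0.808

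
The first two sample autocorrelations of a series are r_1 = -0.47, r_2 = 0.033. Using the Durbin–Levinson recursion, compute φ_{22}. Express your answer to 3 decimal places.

φ_{22} = (r_2 − r_1²) / (1 − r_1²)
r_1² = (-0.47)² = 0.2209
Numerator = 0.033 − 0.2209 = -0.1879; denominator = 1 − 0.2209 = 0.7791
φ_{22} = -0.1879 / 0.7791 = -0.241

-0.241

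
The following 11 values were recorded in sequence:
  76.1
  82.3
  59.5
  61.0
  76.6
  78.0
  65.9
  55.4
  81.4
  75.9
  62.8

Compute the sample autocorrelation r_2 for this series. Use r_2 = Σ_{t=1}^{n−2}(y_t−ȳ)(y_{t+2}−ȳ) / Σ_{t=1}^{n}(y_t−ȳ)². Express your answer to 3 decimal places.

Mean ȳ = (76.1 + 82.3 + 59.5 + 61.0 + 76.6 + 78.0 + 65.9 + 55.4 + 81.4 + 75.9 + 62.8)/11 = 70.4455
Numerator Σ_{t=1}^{9}(y_t−ȳ)(y_{t+2}−ȳ) = -669.8323
Denominator Σ(y_t−ȳ)² = 931.7073
r_2 = -669.8323 / 931.7073 = -0.719

-0.719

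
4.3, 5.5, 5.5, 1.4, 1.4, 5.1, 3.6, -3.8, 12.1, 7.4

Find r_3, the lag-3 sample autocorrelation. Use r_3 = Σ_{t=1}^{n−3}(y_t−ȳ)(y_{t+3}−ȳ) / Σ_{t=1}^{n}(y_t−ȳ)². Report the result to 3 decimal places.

0.171

Mean ȳ = (4.3 + 5.5 + 5.5 + 1.4 + 1.4 + 5.1 + 3.6 − 3.8 + 12.1 + 7.4)/10 = 4.2500
Numerator Σ_{t=1}^{7}(y_t−ȳ)(y_{t+3}−ȳ) = 26.7775
Denominator Σ(y_t−ȳ)² = 156.8650
r_3 = 26.7775 / 156.8650 = 0.171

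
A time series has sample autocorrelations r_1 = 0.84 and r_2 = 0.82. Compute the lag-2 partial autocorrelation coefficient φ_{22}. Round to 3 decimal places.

0.389

φ_{22} = (r_2 − r_1²) / (1 − r_1²)
r_1² = (0.84)² = 0.7056
Numerator = 0.82 − 0.7056 = 0.1144; denominator = 1 − 0.7056 = 0.2944
φ_{22} = 0.1144 / 0.2944 = 0.389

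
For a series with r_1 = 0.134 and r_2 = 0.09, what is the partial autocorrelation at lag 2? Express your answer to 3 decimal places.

0.073

φ_{22} = (r_2 − r_1²) / (1 − r_1²)
r_1² = (0.134)² = 0.017956
Numerator = 0.09 − 0.0180 = 0.0720; denominator = 1 − 0.0180 = 0.9820
φ_{22} = 0.0720 / 0.9820 = 0.073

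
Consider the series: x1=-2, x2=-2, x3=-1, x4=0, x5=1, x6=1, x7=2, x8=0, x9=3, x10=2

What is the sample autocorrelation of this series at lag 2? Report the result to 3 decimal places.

0.283

Mean x̄ = (-2 − 2 − 1 + 0 + 1 + 1 + 2 + 0 + 3 + 2)/10 = 0.4000
Numerator Σ_{t=1}^{8}(x_t−x̄)(x_{t+2}−x̄) = 7.4800
Denominator Σ(x_t−x̄)² = 26.4000
r_2 = 7.4800 / 26.4000 = 0.283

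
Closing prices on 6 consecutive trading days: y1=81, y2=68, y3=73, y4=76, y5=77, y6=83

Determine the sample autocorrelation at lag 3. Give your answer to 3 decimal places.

Mean ȳ = (81 + 68 + 73 + 76 + 77 + 83)/6 = 76.3333
Deviations from mean: 4.6667, -8.3333, -3.3333, -0.3333, 0.6667, 6.6667
Σ(y_t−ȳ)(y_{t+3}−ȳ) = (-1.5556) + (-5.5556) + (-22.2222) = -29.3333
Denominator Σ(y_t−ȳ)² = 147.3333
r_3 = -29.3333 / 147.3333 = -0.199

-0.199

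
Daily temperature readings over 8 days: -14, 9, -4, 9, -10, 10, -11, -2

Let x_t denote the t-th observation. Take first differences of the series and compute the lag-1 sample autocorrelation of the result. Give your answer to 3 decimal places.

First differences Δx: 23, -13, 13, -19, 20, -21, 9
Mean of differences = 1.7143
Numerator Σ(Δx_t−Δx̄)(Δx_{t+1}−Δx̄) = -1672.6531
Denominator Σ(Δx_t−Δx̄)² = 2129.4286
r_1(Δx) = -1672.6531 / 2129.4286 = -0.785

-0.785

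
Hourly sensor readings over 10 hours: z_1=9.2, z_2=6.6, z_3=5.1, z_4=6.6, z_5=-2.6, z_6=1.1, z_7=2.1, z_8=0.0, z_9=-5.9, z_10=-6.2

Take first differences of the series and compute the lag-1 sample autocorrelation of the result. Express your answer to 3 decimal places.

First differences Δz: -2.6, -1.5, 1.5, -9.2, 3.7, 1.0, -2.1, -5.9, -0.3
Mean of differences = -1.7111
Numerator Σ(Δz_t−Δz̄)(Δz_{t+1}−Δz̄) = -54.7468
Denominator Σ(Δz_t−Δz̄)² = 123.5489
r_1(Δz) = -54.7468 / 123.5489 = -0.443

-0.443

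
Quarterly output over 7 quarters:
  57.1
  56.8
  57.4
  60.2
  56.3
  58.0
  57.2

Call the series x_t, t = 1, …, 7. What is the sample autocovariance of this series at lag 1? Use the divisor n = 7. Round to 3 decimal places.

Mean x̄ = (57.1 + 56.8 + 57.4 + 60.2 + 56.3 + 58.0 + 57.2)/7 = 57.5714
Σ_{t=1}^{6}(x_t−x̄)(x_{t+1}−x̄) = -4.0008
γ_1 = -4.0008 / 7 = -0.572

-0.572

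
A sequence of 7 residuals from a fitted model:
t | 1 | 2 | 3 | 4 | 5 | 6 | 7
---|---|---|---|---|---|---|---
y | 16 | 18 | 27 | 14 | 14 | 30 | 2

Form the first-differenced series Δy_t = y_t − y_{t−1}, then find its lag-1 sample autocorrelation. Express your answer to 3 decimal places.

First differences Δy: 2, 9, -13, 0, 16, -28
Mean of differences = -2.3333
Numerator Σ(Δy_t−Δȳ)(Δy_{t+1}−Δȳ) = -524.4444
Denominator Σ(Δy_t−Δȳ)² = 1261.3333
r_1(Δy) = -524.4444 / 1261.3333 = -0.416

-0.416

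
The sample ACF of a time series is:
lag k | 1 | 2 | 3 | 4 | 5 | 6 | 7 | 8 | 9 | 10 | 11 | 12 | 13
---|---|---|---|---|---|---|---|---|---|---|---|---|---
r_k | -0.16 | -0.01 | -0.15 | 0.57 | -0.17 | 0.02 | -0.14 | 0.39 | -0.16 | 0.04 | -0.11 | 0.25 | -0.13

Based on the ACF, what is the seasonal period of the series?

The largest autocorrelation is r_4 = 0.57, with weaker echoes at lags 8 (0.39) and 12 (0.25); the remaining lags stay at or below 0.04.
The dominant spike at lag 4 indicates a seasonal period of 4.

4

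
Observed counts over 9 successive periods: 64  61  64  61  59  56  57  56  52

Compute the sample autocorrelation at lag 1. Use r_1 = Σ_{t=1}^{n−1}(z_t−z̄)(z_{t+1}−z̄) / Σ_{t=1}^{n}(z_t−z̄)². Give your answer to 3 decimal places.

Mean z̄ = (64 + 61 + 64 + 61 + 59 + 56 + 57 + 56 + 52)/9 = 58.8889
Numerator Σ_{t=1}^{8}(z_t−z̄)(z_{t+1}−z̄) = 63.0988
Denominator Σ(z_t−z̄)² = 128.8889
r_1 = 63.0988 / 128.8889 = 0.490

0.490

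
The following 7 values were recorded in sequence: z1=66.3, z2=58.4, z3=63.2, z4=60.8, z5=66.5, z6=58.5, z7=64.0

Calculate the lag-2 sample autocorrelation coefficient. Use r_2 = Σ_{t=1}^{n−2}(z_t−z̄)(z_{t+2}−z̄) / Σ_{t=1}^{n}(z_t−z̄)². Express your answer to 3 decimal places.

Mean z̄ = (66.3 + 58.4 + 63.2 + 60.8 + 66.5 + 58.5 + 64.0)/7 = 62.5286
Numerator Σ_{t=1}^{5}(z_t−z̄)(z_{t+2}−z̄) = 25.1427
Denominator Σ(z_t−z̄)² = 68.8743
r_2 = 25.1427 / 68.8743 = 0.365

0.365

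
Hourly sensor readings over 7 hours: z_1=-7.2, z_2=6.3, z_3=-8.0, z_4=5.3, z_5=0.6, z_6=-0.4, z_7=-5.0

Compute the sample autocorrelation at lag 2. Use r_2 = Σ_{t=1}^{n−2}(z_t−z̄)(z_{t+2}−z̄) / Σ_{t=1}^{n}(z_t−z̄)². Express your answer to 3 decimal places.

0.380

Mean z̄ = (-7.2 + 6.3 − 8.0 + 5.3 + 0.6 − 0.4 − 5.0)/7 = -1.2000
Numerator Σ_{t=1}^{5}(z_t−z̄)(z_{t+2}−z̄) = 75.6700
Denominator Σ(z_t−z̄)² = 199.0600
r_2 = 75.6700 / 199.0600 = 0.380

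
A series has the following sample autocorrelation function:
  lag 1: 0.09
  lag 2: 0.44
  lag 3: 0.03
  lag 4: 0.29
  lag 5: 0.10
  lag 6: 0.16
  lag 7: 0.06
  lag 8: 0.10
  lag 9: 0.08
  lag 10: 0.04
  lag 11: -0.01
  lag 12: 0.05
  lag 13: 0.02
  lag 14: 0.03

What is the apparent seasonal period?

2

The largest autocorrelation is r_2 = 0.44, with weaker echoes at lags 4 (0.29) and 6 (0.16); the remaining lags stay at or below 0.10.
The dominant spike at lag 2 indicates a seasonal period of 2.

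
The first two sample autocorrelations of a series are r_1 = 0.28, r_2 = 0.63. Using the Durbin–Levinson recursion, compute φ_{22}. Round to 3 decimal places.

φ_{22} = (r_2 − r_1²) / (1 − r_1²)
r_1² = (0.28)² = 0.0784
Numerator = 0.63 − 0.0784 = 0.5516; denominator = 1 − 0.0784 = 0.9216
φ_{22} = 0.5516 / 0.9216 = 0.599

0.599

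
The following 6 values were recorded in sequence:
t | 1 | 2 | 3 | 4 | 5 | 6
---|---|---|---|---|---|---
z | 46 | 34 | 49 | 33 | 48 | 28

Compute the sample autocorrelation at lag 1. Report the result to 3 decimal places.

-0.742

Mean z̄ = (46 + 34 + 49 + 33 + 48 + 28)/6 = 39.6667
Deviations from mean: 6.3333, -5.6667, 9.3333, -6.6667, 8.3333, -11.6667
Numerator Σ_{t=1}^{5}(z_t−z̄)(z_{t+1}−z̄) = -303.7778
Denominator Σ(z_t−z̄)² = 409.3333
r_1 = -303.7778 / 409.3333 = -0.742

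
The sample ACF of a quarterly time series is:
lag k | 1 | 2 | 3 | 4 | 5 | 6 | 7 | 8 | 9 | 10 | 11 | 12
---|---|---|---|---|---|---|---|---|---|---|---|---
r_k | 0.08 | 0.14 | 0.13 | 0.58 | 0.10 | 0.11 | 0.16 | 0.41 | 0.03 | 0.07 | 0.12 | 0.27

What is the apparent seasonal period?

The largest autocorrelation is r_4 = 0.58, with weaker echoes at lags 8 (0.41) and 12 (0.27); the remaining lags stay at or below 0.16.
The dominant spike at lag 4 indicates a seasonal period of 4.

4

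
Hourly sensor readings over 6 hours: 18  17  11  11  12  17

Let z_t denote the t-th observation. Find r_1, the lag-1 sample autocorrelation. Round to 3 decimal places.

Mean z̄ = (18 + 17 + 11 + 11 + 12 + 17)/6 = 14.3333
Deviations from mean: 3.6667, 2.6667, -3.3333, -3.3333, -2.3333, 2.6667
Σ(z_t−z̄)(z_{t+1}−z̄) = (9.7778) + (-8.8889) + (11.1111) + (7.7778) + (-6.2222) = 13.5556
Denominator Σ(z_t−z̄)² = 55.3333
r_1 = 13.5556 / 55.3333 = 0.245

0.245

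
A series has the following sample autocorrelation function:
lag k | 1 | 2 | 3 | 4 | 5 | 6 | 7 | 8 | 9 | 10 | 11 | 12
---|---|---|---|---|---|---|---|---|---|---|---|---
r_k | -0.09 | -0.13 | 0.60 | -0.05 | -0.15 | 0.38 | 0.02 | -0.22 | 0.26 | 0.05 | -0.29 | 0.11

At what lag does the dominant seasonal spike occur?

The largest autocorrelation is r_3 = 0.60, with weaker echoes at lags 6 (0.38) and 9 (0.26); the remaining lags stay at or below 0.11.
The dominant spike at lag 3 indicates a seasonal period of 3.

3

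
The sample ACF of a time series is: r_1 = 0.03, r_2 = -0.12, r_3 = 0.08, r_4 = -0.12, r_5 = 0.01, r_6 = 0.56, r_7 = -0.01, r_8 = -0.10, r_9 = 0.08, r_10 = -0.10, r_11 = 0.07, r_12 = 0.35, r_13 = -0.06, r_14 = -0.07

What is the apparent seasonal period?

The largest autocorrelation is r_6 = 0.56, with a weaker echo at lag 12 (0.35); the remaining lags stay at or below 0.08.
The dominant spike at lag 6 indicates a seasonal period of 6.

6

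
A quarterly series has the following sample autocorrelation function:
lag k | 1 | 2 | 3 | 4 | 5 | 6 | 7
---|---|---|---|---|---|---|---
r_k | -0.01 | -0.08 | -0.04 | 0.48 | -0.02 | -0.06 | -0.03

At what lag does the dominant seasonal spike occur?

The largest autocorrelation is r_4 = 0.48; the remaining lags stay at or below -0.01.
The dominant spike at lag 4 indicates a seasonal period of 4.

4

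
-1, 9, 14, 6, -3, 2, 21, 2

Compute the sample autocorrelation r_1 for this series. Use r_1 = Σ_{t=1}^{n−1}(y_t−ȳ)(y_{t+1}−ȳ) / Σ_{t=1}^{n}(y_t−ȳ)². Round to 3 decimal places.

-0.183

Mean ȳ = (-1 + 9 + 14 + 6 − 3 + 2 + 21 + 2)/8 = 6.2500
Deviations from mean: -7.2500, 2.7500, 7.7500, -0.2500, -9.2500, -4.2500, 14.7500, -4.2500
Numerator Σ_{t=1}^{7}(y_t−ȳ)(y_{t+1}−ȳ) = -84.3125
Denominator Σ(y_t−ȳ)² = 459.5000
r_1 = -84.3125 / 459.5000 = -0.183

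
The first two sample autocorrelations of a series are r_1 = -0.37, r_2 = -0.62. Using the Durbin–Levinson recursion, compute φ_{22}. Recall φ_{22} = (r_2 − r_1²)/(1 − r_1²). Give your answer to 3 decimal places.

-0.877

φ_{22} = (r_2 − r_1²) / (1 − r_1²)
r_1² = (-0.37)² = 0.1369
Numerator = -0.62 − 0.1369 = -0.7569; denominator = 1 − 0.1369 = 0.8631
φ_{22} = -0.7569 / 0.8631 = -0.877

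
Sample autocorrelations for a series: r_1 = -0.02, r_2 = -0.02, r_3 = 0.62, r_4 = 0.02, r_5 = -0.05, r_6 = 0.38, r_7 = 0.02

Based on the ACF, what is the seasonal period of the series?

The largest autocorrelation is r_3 = 0.62, with a weaker echo at lag 6 (0.38); the remaining lags stay at or below 0.02.
The dominant spike at lag 3 indicates a seasonal period of 3.

3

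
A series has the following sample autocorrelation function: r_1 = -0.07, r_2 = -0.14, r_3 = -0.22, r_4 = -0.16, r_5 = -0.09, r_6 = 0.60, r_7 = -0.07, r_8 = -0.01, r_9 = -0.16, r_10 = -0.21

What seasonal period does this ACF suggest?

6

The largest autocorrelation is r_6 = 0.60; the remaining lags stay at or below -0.01.
The dominant spike at lag 6 indicates a seasonal period of 6.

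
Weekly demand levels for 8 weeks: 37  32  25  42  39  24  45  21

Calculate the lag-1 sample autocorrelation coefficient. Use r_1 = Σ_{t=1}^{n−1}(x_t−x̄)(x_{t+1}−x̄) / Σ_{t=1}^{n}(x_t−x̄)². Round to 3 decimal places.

-0.567

Mean x̄ = (37 + 32 + 25 + 42 + 39 + 24 + 45 + 21)/8 = 33.1250
Deviations from mean: 3.8750, -1.1250, -8.1250, 8.8750, 5.8750, -9.1250, 11.8750, -12.1250
Σ(x_t−x̄)(x_{t+1}−x̄) = (-4.3594) + (9.1406) + (-72.1094) + (52.1406) + (-53.6094) + (-108.3594) + (-143.9844) = -321.1406
Denominator Σ(x_t−x̄)² = 566.8750
r_1 = -321.1406 / 566.8750 = -0.567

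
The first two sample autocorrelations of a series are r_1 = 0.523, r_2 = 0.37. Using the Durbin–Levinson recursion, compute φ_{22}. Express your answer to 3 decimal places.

0.133

φ_{22} = (r_2 − r_1²) / (1 − r_1²)
r_1² = (0.523)² = 0.273529
Numerator = 0.37 − 0.2735 = 0.0965; denominator = 1 − 0.2735 = 0.7265
φ_{22} = 0.0965 / 0.7265 = 0.133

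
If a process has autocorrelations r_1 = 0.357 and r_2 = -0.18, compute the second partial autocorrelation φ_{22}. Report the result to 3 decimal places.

φ_{22} = (r_2 − r_1²) / (1 − r_1²)
r_1² = (0.357)² = 0.127449
Numerator = -0.18 − 0.1274 = -0.3074; denominator = 1 − 0.1274 = 0.8726
φ_{22} = -0.3074 / 0.8726 = -0.352

-0.352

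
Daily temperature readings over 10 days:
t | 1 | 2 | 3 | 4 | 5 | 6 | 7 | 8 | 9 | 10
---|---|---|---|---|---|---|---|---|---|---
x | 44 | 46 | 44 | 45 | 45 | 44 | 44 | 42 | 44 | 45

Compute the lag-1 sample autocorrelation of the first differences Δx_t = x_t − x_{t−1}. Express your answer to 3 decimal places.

-0.412

First differences Δx: 2, -2, 1, 0, -1, 0, -2, 2, 1
Mean of differences = 0.1111
Numerator Σ(Δx_t−Δx̄)(Δx_{t+1}−Δx̄) = -7.7901
Denominator Σ(Δx_t−Δx̄)² = 18.8889
r_1(Δx) = -7.7901 / 18.8889 = -0.412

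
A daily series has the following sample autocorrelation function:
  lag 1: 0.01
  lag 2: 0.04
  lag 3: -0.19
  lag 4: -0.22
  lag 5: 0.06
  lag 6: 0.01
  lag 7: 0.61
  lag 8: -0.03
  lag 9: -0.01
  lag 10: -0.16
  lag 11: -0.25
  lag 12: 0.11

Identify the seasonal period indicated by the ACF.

The largest autocorrelation is r_7 = 0.61; the remaining lags stay at or below 0.11.
The dominant spike at lag 7 indicates a seasonal period of 7.

7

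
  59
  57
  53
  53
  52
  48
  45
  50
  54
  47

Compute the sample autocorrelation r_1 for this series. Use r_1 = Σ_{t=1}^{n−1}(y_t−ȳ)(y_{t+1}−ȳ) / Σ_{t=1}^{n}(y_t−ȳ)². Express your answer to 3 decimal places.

Mean ȳ = (59 + 57 + 53 + 53 + 52 + 48 + 45 + 50 + 54 + 47)/10 = 51.8000
Numerator Σ_{t=1}^{9}(y_t−ȳ)(y_{t+1}−ȳ) = 68.1600
Denominator Σ(y_t−ȳ)² = 173.6000
r_1 = 68.1600 / 173.6000 = 0.393

0.393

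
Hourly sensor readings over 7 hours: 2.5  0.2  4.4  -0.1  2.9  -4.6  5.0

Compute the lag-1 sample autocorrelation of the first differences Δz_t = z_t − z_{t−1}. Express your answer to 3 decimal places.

First differences Δz: -2.3, 4.2, -4.5, 3.0, -7.5, 9.6
Mean of differences = 0.4167
Numerator Σ(Δz_t−Δz̄)(Δz_{t+1}−Δz̄) = -134.7336
Denominator Σ(Δz_t−Δz̄)² = 199.5483
r_1(Δz) = -134.7336 / 199.5483 = -0.675

-0.675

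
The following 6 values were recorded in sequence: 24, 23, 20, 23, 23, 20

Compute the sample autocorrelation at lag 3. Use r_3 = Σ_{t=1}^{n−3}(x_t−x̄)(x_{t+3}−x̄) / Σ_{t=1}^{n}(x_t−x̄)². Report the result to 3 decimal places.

0.466

Mean x̄ = (24 + 23 + 20 + 23 + 23 + 20)/6 = 22.1667
Σ(x_t−x̄)(x_{t+3}−x̄) = (1.5278) + (0.6944) + (4.6944) = 6.9167
Denominator Σ(x_t−x̄)² = 14.8333
r_3 = 6.9167 / 14.8333 = 0.466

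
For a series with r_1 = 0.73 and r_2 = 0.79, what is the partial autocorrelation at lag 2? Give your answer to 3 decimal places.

φ_{22} = (r_2 − r_1²) / (1 − r_1²)
r_1² = (0.73)² = 0.5329
Numerator = 0.79 − 0.5329 = 0.2571; denominator = 1 − 0.5329 = 0.4671
φ_{22} = 0.2571 / 0.4671 = 0.550

0.550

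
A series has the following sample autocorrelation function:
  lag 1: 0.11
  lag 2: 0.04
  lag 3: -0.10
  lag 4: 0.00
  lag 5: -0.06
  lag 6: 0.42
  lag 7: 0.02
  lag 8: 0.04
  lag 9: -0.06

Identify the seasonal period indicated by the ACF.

6

The largest autocorrelation is r_6 = 0.42; the remaining lags stay at or below 0.11.
The dominant spike at lag 6 indicates a seasonal period of 6.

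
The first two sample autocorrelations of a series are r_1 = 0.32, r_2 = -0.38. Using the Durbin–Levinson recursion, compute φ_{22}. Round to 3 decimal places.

-0.537

φ_{22} = (r_2 − r_1²) / (1 − r_1²)
r_1² = (0.32)² = 0.1024
Numerator = -0.38 − 0.1024 = -0.4824; denominator = 1 − 0.1024 = 0.8976
φ_{22} = -0.4824 / 0.8976 = -0.537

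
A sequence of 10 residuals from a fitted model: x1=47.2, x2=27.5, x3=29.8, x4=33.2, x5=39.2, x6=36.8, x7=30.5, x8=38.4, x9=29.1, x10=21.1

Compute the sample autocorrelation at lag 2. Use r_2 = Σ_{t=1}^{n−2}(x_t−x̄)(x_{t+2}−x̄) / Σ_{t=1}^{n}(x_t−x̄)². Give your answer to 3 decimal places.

-0.243

Mean x̄ = (47.2 + 27.5 + 29.8 + 33.2 + 39.2 + 36.8 + 30.5 + 38.4 + 29.1 + 21.1)/10 = 33.2800
Numerator Σ_{t=1}^{8}(x_t−x̄)(x_{t+2}−x̄) = -118.0388
Denominator Σ(x_t−x̄)² = 486.4960
r_2 = -118.0388 / 486.4960 = -0.243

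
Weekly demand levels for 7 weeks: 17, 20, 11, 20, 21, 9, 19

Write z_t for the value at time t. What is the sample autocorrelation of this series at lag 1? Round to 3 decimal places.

Mean z̄ = (17 + 20 + 11 + 20 + 21 + 9 + 19)/7 = 16.7143
Deviations from mean: 0.2857, 3.2857, -5.7143, 3.2857, 4.2857, -7.7143, 2.2857
Σ(z_t−z̄)(z_{t+1}−z̄) = (0.9388) + (-18.7755) + (-18.7755) + (14.0816) + (-33.0612) + (-17.6327) = -73.2245
Denominator Σ(z_t−z̄)² = 137.4286
r_1 = -73.2245 / 137.4286 = -0.533

-0.533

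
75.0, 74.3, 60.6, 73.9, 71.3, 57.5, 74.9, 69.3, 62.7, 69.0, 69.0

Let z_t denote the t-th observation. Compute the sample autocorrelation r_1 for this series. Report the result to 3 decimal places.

-0.373

Mean z̄ = (75.0 + 74.3 + 60.6 + 73.9 + 71.3 + 57.5 + 74.9 + 69.3 + 62.7 + 69.0 + 69.0)/11 = 68.8636
Numerator Σ_{t=1}^{10}(z_t−z̄)(z_{t+1}−z̄) = -138.0713
Denominator Σ(z_t−z̄)² = 370.5855
r_1 = -138.0713 / 370.5855 = -0.373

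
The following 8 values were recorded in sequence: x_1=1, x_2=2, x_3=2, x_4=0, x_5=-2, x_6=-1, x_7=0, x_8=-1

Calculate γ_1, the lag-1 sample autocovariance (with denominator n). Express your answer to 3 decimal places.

0.982

Mean x̄ = (1 + 2 + 2 + 0 − 2 − 1 + 0 − 1)/8 = 0.1250
Deviations: 0.8750, 1.8750, 1.8750, -0.1250, -2.1250, -1.1250, -0.1250, -1.1250
Σ_{t=1}^{7}(x_t−x̄)(x_{t+1}−x̄) = 7.8594
γ_1 = 7.8594 / 8 = 0.982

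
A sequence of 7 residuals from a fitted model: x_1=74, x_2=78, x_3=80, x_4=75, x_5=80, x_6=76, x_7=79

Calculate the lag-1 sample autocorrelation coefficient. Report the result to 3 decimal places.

-0.529

Mean x̄ = (74 + 78 + 80 + 75 + 80 + 76 + 79)/7 = 77.4286
Σ(x_t−x̄)(x_{t+1}−x̄) = (-1.9592) + (1.4694) + (-6.2449) + (-6.2449) + (-3.6735) + (-2.2449) = -18.8980
Denominator Σ(x_t−x̄)² = 35.7143
r_1 = -18.8980 / 35.7143 = -0.529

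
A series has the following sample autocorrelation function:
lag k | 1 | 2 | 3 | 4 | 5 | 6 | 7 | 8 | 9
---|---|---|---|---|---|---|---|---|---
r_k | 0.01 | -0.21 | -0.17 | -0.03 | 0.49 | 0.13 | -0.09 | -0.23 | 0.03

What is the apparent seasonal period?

The largest autocorrelation is r_5 = 0.49; the remaining lags stay at or below 0.13.
The dominant spike at lag 5 indicates a seasonal period of 5.

5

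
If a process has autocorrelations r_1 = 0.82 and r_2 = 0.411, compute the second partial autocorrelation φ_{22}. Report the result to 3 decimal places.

-0.798

φ_{22} = (r_2 − r_1²) / (1 − r_1²)
r_1² = (0.82)² = 0.6724
Numerator = 0.411 − 0.6724 = -0.2614; denominator = 1 − 0.6724 = 0.3276
φ_{22} = -0.2614 / 0.3276 = -0.798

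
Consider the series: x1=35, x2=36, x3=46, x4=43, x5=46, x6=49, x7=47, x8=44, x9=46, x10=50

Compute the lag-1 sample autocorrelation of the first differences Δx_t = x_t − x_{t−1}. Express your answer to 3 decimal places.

-0.275

First differences Δx: 1, 10, -3, 3, 3, -2, -3, 2, 4
Mean of differences = 1.6667
Numerator Σ(Δx_t−Δx̄)(Δx_{t+1}−Δx̄) = -37.4444
Denominator Σ(Δx_t−Δx̄)² = 136.0000
r_1(Δx) = -37.4444 / 136.0000 = -0.275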